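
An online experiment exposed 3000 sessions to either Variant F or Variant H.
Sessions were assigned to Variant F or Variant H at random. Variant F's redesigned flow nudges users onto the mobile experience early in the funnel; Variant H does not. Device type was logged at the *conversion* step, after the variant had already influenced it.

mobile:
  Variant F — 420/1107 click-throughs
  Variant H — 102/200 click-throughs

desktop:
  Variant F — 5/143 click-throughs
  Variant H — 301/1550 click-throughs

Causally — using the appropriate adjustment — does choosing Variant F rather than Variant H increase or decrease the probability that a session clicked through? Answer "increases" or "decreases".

Device type here is a post-treatment variable shaped by the variant; conditioning on it would introduce bias rather than remove it. The overall comparison is the causal one.
Pooled: Variant F 34.0% vs Variant H 23.0%; Variant F is higher overall.

increases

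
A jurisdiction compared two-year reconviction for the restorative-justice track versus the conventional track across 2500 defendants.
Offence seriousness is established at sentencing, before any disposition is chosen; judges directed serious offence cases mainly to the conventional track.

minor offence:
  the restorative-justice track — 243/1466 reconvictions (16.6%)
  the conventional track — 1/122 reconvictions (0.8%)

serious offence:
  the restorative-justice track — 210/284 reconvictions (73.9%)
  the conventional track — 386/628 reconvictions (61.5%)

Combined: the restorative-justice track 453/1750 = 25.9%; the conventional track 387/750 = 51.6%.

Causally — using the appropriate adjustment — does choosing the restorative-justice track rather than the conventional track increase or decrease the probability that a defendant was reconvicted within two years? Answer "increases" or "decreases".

increases

The offence seriousness-specific comparison favours the conventional track throughout, but the pooled figures favour the restorative-justice track. The question is whether to condition on offence seriousness.
Offence seriousness differs across dispositions for reasons unrelated to any effect of the disposition itself, and it separately predicts the outcome — a classic confounder. We must compare within offence seriousness levels.
Within each level — minor offence: 16.6% vs 0.8%; serious offence: 73.9% vs 61.5% — the conventional track is lower every time.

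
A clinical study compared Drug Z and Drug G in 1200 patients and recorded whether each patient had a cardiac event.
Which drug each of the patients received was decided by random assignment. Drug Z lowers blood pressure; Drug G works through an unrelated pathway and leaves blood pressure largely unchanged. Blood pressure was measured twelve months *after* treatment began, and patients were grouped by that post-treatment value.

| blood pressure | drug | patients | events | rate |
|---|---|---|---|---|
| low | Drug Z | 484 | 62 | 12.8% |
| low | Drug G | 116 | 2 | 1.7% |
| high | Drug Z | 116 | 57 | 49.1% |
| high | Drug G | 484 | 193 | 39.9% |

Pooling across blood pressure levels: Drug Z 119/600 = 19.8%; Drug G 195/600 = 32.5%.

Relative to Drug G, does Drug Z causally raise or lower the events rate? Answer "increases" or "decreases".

Blood pressure is recorded after the drug and is itself shifted by it — it sits on the causal path from drug to outcome. Conditioning on a mediator would strip out part of the effect we want; the pooled comparison gives the total causal effect.
Pooled: Drug Z 19.8% vs Drug G 32.5%; Drug Z is lower overall.

decreases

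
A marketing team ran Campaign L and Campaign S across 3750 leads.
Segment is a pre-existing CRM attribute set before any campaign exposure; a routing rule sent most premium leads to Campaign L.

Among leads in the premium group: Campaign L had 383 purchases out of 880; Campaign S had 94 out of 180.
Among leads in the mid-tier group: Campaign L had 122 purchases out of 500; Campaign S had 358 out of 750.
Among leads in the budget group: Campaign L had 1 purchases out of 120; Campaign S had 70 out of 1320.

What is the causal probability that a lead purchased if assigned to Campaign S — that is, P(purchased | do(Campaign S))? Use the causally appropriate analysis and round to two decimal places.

Nothing the campaign does changes customer segment; the imbalance is an allocation artefact. With customer segment also predicting the outcome, the pooled figure is confounded, and the within-stratum comparison is the causal one.
Standardising Campaign S to the population customer segment mix: 0.283·94/180 + 0.333·358/750 + 0.384·70/1320 = 0.327.

0.33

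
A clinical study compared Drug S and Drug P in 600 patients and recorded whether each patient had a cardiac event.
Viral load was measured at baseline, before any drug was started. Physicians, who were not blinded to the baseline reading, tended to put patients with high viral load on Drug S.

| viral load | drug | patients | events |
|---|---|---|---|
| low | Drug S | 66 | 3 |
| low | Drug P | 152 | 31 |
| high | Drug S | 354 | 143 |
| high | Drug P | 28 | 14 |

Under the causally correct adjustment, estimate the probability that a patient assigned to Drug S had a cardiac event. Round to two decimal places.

Viral load differs across drugs for reasons unrelated to any effect of the drug itself, and it separately predicts the outcome — a classic confounder. We must compare within viral load levels.
Standardising Drug S to the population viral load mix: 0.363·3/66 + 0.637·143/354 = 0.274.

0.27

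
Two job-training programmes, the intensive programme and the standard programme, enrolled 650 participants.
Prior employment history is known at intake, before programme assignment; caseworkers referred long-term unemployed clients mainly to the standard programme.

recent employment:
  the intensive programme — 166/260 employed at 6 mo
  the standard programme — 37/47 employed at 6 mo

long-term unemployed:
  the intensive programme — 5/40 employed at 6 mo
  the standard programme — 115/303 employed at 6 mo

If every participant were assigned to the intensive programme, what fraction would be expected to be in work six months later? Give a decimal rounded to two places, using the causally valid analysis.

the standard programme is higher inside every prior employment history stratum but the intensive programme is higher in aggregate. Whether to stratify depends on how prior employment history relates to the programme.
Prior employment history differs across programmes for reasons unrelated to any effect of the programme itself, and it separately predicts the outcome — a classic confounder. We must compare within prior employment history levels.
Standardising the intensive programme to the population prior employment history mix: 0.472·166/260 + 0.528·5/40 = 0.368.

0.37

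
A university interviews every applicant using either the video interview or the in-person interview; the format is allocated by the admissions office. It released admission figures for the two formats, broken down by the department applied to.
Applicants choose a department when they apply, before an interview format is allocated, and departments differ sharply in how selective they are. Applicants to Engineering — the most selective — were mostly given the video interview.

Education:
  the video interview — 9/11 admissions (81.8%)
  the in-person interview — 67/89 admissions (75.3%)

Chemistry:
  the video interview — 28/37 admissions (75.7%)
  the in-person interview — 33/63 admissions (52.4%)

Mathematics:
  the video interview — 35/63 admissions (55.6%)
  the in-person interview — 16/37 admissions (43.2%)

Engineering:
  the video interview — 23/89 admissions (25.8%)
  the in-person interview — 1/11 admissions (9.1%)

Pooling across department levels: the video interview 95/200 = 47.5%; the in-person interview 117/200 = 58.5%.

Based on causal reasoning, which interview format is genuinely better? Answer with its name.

Within every department level the video interview has the higher rate, yet pooled the in-person interview does — Simpson's reversal.
Department is set before the interview format has any effect — it is not caused by the interview format — and it independently drives the outcome. That makes it a confounder, so the causal comparison is within department levels.
Within each level — Education: 81.8% vs 75.3%; Chemistry: 75.7% vs 52.4%; Mathematics: 55.6% vs 43.2%; Engineering: 25.8% vs 9.1% — the video interview is higher every time.

the video interview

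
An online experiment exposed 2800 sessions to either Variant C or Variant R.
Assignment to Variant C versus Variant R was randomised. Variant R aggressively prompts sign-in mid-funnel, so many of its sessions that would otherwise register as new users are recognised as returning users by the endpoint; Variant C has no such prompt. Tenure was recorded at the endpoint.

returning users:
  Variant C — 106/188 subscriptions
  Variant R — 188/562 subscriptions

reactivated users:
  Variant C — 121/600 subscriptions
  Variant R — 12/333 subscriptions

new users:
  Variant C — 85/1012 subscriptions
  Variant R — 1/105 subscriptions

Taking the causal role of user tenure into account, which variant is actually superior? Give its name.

Variant R

User tenure here is a post-treatment variable shaped by the variant; conditioning on it would introduce bias rather than remove it. The overall comparison is the causal one.
Pooled: Variant C 17.3% vs Variant R 20.1%; Variant R is higher overall.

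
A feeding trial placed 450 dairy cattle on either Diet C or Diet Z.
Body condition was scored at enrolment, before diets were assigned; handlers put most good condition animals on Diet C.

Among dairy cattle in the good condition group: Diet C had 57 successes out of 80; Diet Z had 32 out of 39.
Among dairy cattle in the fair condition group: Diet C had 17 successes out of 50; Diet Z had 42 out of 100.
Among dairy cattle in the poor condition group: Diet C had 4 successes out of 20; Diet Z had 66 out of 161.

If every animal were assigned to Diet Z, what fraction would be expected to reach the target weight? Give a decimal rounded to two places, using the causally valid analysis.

0.52

The stratified and pooled comparisons disagree (Diet Z wins within each starting body condition; Diet C wins overall), so the answer turns on the causal role of starting body condition.
Starting body condition satisfies the back-door criterion: it is not a descendant of the diet, and it blocks the spurious path from diet to outcome. Adjusting for it (i.e., using the within-starting body condition rates) gives the causal effect.
Standardising Diet Z to the population starting body condition mix: 0.264·32/39 + 0.333·42/100 + 0.402·66/161 = 0.522.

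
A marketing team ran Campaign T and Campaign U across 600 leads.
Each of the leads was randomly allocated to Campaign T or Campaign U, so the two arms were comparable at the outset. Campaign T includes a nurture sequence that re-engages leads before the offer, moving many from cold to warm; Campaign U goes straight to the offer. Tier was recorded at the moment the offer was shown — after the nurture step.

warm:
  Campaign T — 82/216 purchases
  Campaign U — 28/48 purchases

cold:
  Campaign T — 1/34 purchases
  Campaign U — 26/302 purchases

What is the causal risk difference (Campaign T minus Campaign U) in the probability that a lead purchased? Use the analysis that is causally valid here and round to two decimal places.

+0.18

Engagement tier is recorded after the campaign and is itself shifted by it — it sits on the causal path from campaign to outcome. Conditioning on a mediator would strip out part of the effect we want; the pooled comparison gives the total causal effect.
The causal difference is the pooled difference: 0.332 − 0.154 = +0.178.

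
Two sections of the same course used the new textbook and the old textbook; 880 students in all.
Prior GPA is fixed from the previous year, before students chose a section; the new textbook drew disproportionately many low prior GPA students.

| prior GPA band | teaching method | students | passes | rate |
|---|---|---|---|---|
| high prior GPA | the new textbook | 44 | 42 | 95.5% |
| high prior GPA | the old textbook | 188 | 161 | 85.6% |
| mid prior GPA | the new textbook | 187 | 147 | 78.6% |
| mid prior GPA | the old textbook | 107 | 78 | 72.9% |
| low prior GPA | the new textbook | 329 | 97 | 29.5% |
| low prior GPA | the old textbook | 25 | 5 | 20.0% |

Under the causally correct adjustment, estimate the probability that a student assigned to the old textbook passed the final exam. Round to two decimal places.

Nothing the teaching method does changes prior GPA band; the imbalance is an allocation artefact. With prior GPA band also predicting the outcome, the pooled figure is confounded, and the within-stratum comparison is the causal one.
Standardising the old textbook to the population prior GPA band mix: 0.264·161/188 + 0.334·78/107 + 0.402·5/25 = 0.550.

0.55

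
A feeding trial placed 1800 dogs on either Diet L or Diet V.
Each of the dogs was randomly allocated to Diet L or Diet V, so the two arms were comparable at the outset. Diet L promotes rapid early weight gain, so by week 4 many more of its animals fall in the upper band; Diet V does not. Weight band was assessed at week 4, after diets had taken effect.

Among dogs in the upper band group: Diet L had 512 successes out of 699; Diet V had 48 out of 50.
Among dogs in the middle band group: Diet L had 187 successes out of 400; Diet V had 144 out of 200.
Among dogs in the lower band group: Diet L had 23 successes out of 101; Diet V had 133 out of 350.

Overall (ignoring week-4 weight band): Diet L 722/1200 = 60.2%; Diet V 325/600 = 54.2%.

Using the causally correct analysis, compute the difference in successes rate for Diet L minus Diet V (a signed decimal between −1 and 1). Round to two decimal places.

Week-4 weight band is downstream of the diet. One should not condition on a consequence of treatment, so the overall rates are the right comparison.
The causal difference is the pooled difference: 0.602 − 0.542 = +0.060.

+0.06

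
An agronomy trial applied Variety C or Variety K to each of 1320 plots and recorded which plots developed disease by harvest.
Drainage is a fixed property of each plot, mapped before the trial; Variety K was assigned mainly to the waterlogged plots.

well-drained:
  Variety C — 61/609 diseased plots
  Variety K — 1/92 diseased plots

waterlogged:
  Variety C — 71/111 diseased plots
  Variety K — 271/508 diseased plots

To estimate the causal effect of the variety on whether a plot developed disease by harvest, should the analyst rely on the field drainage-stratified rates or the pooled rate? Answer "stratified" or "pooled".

stratified

Since field drainage is a pre-existing factor (not a product of the variety) and it affects the outcome on its own, it is a confounder. The stratified rates, not the pooled rate, identify the causal effect.
Within each level — well-drained: 10.0% vs 1.1%; waterlogged: 64.0% vs 53.3% — Variety K is lower every time.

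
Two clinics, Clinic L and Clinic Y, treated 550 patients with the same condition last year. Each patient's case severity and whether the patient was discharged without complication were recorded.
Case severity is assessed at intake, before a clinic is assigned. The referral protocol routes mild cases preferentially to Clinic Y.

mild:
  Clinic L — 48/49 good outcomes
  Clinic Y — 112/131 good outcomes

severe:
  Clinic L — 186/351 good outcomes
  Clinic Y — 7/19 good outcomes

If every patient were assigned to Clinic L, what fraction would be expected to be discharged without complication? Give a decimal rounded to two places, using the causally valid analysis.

0.68

Case severity satisfies the back-door criterion: it is not a descendant of the clinic, and it blocks the spurious path from clinic to outcome. Adjusting for it (i.e., using the within-case severity rates) gives the causal effect.
Standardising Clinic L to the population case severity mix: 0.327·48/49 + 0.673·186/351 = 0.677.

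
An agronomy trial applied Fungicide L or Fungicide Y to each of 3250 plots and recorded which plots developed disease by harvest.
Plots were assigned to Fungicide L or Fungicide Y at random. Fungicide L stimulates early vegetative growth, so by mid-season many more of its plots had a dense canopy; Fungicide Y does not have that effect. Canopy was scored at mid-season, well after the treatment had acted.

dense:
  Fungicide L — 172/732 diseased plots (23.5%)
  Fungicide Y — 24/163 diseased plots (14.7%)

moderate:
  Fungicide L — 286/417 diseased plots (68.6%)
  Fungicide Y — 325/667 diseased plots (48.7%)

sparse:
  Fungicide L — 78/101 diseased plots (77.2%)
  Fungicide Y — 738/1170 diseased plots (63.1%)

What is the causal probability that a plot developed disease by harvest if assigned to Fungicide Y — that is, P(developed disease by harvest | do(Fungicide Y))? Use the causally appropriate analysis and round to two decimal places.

0.54

Mid-season canopy is recorded after the fungicide and is itself shifted by it — it sits on the causal path from fungicide to outcome. Conditioning on a mediator would strip out part of the effect we want; the pooled comparison gives the total causal effect.
So P(outcome | do(Fungicide Y)) is just the pooled rate for Fungicide Y: 1087/2000 = 0.543.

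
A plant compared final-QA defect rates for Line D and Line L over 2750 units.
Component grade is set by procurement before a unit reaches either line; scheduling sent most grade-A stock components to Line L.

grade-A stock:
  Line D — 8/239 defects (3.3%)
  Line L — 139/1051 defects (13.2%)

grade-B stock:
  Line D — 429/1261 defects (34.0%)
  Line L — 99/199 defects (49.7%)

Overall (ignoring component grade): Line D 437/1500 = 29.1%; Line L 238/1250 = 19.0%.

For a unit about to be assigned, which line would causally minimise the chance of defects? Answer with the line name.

Since component grade is a pre-existing factor (not a product of the line) and it affects the outcome on its own, it is a confounder. The stratified rates, not the pooled rate, identify the causal effect.
Within each level — grade-A stock: 3.3% vs 13.2%; grade-B stock: 34.0% vs 49.7% — Line D is lower every time.

Line D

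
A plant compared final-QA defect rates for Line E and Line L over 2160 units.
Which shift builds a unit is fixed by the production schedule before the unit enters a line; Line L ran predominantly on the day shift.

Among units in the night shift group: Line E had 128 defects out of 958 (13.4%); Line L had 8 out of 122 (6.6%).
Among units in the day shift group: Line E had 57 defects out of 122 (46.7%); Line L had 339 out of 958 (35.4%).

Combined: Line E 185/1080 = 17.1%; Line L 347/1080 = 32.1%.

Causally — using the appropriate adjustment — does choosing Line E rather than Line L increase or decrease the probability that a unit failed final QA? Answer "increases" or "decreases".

Shift is set before the line has any effect — it is not caused by the line — and it independently drives the outcome. That makes it a confounder, so the causal comparison is within shift levels.
Within each level — night shift: 13.4% vs 6.6%; day shift: 46.7% vs 35.4% — Line L is lower every time.

increases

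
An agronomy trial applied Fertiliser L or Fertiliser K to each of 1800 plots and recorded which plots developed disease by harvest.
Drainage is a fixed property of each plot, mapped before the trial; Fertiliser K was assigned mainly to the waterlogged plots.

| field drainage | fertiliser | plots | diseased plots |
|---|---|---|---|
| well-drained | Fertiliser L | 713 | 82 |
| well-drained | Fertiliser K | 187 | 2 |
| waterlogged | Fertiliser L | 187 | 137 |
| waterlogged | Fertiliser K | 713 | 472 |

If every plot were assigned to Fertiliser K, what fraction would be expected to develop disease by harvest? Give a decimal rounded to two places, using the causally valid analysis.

Here field drainage is a common cause — it drives both which fertiliser a case falls under and the outcome. The crude comparison mixes populations; the stratum-specific rates are the causally relevant ones.
Standardising Fertiliser K to the population field drainage mix: 0.500·2/187 + 0.500·472/713 = 0.336.

0.34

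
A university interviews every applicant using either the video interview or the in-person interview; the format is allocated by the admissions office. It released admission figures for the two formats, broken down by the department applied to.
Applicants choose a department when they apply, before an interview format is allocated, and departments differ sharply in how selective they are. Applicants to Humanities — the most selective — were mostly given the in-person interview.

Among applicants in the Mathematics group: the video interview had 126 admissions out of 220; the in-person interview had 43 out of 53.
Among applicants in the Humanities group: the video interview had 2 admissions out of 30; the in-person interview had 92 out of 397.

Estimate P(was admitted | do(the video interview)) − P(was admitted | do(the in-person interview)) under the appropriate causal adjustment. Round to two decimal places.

the in-person interview is higher inside every department stratum but the video interview is higher in aggregate. Whether to stratify depends on how department relates to the interview format.
Nothing the interview format does changes department; the imbalance is an allocation artefact. With department also predicting the outcome, the pooled figure is confounded, and the within-stratum comparison is the causal one.
Adjusting over the population distribution of department: 0.390·(0.573−0.811) + 0.610·(0.067−0.232) = -0.194.

-0.19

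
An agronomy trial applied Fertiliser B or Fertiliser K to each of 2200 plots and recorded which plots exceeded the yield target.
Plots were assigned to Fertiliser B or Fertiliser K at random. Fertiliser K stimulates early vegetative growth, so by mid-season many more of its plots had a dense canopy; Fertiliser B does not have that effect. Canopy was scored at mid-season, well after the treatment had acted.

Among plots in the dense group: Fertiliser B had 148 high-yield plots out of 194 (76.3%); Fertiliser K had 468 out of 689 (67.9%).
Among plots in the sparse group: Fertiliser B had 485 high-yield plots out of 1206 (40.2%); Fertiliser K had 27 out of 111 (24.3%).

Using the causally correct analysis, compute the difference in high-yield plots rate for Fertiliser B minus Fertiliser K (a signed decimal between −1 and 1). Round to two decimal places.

Within every mid-season canopy level Fertiliser B has the higher rate, yet pooled Fertiliser K does — Simpson's reversal.
Mid-season canopy lies on the pathway fertiliser → mid-season canopy → outcome, so adjusting for it blocks the indirect effect. For the total causal effect of fertiliser, use the unadjusted pooled rates.
The causal difference is the pooled difference: 0.452 − 0.619 = -0.167.

-0.17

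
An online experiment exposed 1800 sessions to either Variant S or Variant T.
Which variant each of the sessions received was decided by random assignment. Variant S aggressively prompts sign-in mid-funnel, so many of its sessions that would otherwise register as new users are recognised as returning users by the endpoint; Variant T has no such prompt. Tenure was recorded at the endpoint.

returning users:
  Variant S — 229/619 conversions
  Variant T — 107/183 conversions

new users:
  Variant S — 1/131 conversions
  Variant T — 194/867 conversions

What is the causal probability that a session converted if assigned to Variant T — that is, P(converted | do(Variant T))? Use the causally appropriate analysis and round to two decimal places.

0.29

Variant T is higher inside every user tenure stratum but Variant S is higher in aggregate. Whether to stratify depends on how user tenure relates to the variant.
Because the variant influences user tenure, user tenure is a post-treatment mediator, not a confounder. Stratifying on it would bias the estimate; the causal effect is the crude pooled difference.
So P(outcome | do(Variant T)) is just the pooled rate for Variant T: 301/1050 = 0.287.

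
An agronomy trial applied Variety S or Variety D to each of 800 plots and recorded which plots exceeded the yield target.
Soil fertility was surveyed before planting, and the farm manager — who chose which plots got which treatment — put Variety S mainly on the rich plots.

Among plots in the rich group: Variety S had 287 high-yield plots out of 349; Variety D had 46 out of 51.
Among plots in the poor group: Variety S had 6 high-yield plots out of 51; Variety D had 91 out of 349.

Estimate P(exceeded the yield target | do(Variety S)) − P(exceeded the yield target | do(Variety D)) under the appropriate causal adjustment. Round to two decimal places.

-0.11

Here soil fertility is a common cause — it drives both which variety a case falls under and the outcome. The crude comparison mixes populations; the stratum-specific rates are the causally relevant ones.
Adjusting over the population distribution of soil fertility: 0.500·(0.822−0.902) + 0.500·(0.118−0.261) = -0.111.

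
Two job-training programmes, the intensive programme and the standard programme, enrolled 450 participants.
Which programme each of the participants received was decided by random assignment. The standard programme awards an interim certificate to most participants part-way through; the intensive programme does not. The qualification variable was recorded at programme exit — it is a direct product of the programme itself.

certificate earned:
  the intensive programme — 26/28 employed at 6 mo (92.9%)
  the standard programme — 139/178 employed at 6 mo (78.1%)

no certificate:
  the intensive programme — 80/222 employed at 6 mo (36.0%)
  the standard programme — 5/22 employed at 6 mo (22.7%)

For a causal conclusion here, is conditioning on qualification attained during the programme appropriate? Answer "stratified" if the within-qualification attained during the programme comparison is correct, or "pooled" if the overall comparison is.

Stratifying would compare programmes among participants the programmes themselves sorted into qualification attained during the programme groups — a form of selection on an intermediate. The unconditioned pooled rates give the total causal effect.
Pooled: the intensive programme 42.4% vs the standard programme 72.0%; the standard programme is higher overall.

pooled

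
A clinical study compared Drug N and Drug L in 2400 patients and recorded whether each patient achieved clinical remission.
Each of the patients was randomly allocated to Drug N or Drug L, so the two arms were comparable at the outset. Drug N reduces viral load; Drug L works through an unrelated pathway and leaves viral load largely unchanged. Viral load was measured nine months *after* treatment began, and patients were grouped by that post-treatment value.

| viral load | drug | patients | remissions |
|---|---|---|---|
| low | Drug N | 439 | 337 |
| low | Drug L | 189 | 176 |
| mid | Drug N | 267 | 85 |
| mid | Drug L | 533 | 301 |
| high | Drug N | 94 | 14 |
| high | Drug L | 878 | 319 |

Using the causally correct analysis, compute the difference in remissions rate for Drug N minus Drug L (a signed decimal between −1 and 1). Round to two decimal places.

+0.05

The stratified and pooled comparisons disagree (Drug L wins within each viral load; Drug N wins overall), so the answer turns on the causal role of viral load.
The distribution of viral load is itself part of what the drug does — it is an intermediate outcome. Holding it fixed would remove that part of the effect; the total effect is the pooled difference.
The causal difference is the pooled difference: 0.545 − 0.497 = +0.048.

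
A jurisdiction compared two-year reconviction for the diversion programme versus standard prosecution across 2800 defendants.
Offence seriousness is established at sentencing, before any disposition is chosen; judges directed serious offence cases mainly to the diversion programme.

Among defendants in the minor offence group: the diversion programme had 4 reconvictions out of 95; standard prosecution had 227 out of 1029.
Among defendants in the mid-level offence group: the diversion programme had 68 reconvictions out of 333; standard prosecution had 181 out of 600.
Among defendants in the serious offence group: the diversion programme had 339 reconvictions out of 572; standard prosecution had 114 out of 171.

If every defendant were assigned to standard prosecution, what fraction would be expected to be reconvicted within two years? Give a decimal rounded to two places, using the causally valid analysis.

0.37

Offence seriousness is set before the disposition has any effect — it is not caused by the disposition — and it independently drives the outcome. That makes it a confounder, so the causal comparison is within offence seriousness levels.
Standardising standard prosecution to the population offence seriousness mix: 0.401·227/1029 + 0.333·181/600 + 0.265·114/171 = 0.366.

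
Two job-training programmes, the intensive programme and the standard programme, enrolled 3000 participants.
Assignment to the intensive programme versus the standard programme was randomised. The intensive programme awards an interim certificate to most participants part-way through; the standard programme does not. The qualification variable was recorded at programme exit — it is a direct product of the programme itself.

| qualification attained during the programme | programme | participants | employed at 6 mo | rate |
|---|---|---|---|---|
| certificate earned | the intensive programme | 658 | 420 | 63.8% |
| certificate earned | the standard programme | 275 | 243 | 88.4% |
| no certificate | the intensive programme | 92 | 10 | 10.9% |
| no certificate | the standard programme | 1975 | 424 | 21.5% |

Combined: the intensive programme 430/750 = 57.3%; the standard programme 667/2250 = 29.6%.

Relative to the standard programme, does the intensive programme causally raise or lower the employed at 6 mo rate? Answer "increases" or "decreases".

Because the programme influences qualification attained during the programme, qualification attained during the programme is a post-treatment mediator, not a confounder. Stratifying on it would bias the estimate; the causal effect is the crude pooled difference.
Pooled: the intensive programme 57.3% vs the standard programme 29.6%; the intensive programme is higher overall.

increases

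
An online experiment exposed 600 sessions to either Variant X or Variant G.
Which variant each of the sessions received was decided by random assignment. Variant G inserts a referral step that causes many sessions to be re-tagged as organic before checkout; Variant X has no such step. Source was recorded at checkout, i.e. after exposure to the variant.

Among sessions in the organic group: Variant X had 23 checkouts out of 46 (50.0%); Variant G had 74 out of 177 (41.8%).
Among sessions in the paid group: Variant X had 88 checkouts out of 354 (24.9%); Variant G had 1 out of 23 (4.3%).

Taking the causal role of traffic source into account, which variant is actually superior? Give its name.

Variant X is higher inside every traffic source stratum but Variant G is higher in aggregate. Whether to stratify depends on how traffic source relates to the variant.
Because the variant influences traffic source, traffic source is a post-treatment mediator, not a confounder. Stratifying on it would bias the estimate; the causal effect is the crude pooled difference.
Pooled: Variant X 27.8% vs Variant G 37.5%; Variant G is higher overall.

Variant G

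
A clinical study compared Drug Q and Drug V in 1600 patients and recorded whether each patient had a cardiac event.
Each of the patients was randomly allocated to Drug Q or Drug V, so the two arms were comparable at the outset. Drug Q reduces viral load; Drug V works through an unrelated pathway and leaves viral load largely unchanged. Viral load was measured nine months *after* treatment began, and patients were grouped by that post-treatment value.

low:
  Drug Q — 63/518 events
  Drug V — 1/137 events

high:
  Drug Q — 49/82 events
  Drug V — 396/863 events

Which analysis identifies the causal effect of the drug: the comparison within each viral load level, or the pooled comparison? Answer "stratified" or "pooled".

Because the drug influences viral load, viral load is a post-treatment mediator, not a confounder. Stratifying on it would bias the estimate; the causal effect is the crude pooled difference.
Pooled: Drug Q 18.7% vs Drug V 39.7%; Drug Q is lower overall.

pooled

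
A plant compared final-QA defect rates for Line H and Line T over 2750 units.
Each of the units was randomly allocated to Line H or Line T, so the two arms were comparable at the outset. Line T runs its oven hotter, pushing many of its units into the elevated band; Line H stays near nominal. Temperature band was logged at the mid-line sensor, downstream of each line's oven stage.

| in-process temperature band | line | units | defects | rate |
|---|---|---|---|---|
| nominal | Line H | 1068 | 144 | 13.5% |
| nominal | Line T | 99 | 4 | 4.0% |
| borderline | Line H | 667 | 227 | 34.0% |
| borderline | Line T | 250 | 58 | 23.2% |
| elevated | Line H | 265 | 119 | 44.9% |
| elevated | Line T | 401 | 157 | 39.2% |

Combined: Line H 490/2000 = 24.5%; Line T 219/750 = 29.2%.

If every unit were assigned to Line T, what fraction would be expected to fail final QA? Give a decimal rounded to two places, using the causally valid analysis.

0.29

Stratifying would compare lines among units the lines themselves sorted into in-process temperature band groups — a form of selection on an intermediate. The unconditioned pooled rates give the total causal effect.
So P(outcome | do(Line T)) is just the pooled rate for Line T: 219/750 = 0.292.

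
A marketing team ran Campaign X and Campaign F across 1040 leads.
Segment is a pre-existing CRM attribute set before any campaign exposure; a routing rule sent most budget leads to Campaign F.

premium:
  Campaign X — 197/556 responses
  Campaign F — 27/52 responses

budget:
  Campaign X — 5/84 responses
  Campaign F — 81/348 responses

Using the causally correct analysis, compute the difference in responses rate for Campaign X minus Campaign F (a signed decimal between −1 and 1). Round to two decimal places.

Since customer segment is a pre-existing factor (not a product of the campaign) and it affects the outcome on its own, it is a confounder. The stratified rates, not the pooled rate, identify the causal effect.
Adjusting over the population distribution of customer segment: 0.585·(0.354−0.519) + 0.415·(0.060−0.233) = -0.168.

-0.17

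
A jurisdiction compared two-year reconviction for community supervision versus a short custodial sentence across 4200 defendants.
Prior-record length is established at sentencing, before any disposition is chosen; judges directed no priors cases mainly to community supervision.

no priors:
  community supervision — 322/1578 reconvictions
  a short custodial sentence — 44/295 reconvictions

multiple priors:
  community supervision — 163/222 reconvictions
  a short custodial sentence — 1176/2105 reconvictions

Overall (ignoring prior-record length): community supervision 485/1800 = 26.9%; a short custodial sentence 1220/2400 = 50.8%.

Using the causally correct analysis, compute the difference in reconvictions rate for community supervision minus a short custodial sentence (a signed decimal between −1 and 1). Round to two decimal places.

The stratified and pooled comparisons disagree (a short custodial sentence wins within each prior-record length; community supervision wins overall), so the answer turns on the causal role of prior-record length.
Prior-record length is set before the disposition has any effect — it is not caused by the disposition — and it independently drives the outcome. That makes it a confounder, so the causal comparison is within prior-record length levels.
Adjusting over the population distribution of prior-record length: 0.446·(0.204−0.149) + 0.554·(0.734−0.559) = +0.122.

+0.12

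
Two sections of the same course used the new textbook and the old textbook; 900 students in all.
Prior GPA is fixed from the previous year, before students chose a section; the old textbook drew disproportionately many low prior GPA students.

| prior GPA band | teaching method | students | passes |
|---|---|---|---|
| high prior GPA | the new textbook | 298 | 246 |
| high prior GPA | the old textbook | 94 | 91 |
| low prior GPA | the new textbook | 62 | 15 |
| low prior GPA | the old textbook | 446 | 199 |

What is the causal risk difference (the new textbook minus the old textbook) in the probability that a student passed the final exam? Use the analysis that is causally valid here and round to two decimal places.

Since prior GPA band is a pre-existing factor (not a product of the teaching method) and it affects the outcome on its own, it is a confounder. The stratified rates, not the pooled rate, identify the causal effect.
Adjusting over the population distribution of prior GPA band: 0.436·(0.826−0.968) + 0.564·(0.242−0.446) = -0.177.

-0.18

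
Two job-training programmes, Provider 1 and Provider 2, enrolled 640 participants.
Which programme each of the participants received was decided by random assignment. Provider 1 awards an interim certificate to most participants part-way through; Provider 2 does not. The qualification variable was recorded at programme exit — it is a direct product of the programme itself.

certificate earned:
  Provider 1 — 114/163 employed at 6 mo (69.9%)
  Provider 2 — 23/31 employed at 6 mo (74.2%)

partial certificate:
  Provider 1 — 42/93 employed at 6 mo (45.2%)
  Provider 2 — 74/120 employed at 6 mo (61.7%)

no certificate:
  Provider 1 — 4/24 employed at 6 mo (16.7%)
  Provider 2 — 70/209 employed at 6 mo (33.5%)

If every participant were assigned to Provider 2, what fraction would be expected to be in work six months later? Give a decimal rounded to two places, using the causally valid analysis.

Provider 2 is higher inside every qualification attained during the programme stratum but Provider 1 is higher in aggregate. Whether to stratify depends on how qualification attained during the programme relates to the programme.
Stratifying would compare programmes among participants the programmes themselves sorted into qualification attained during the programme groups — a form of selection on an intermediate. The unconditioned pooled rates give the total causal effect.
So P(outcome | do(Provider 2)) is just the pooled rate for Provider 2: 167/360 = 0.464.

0.46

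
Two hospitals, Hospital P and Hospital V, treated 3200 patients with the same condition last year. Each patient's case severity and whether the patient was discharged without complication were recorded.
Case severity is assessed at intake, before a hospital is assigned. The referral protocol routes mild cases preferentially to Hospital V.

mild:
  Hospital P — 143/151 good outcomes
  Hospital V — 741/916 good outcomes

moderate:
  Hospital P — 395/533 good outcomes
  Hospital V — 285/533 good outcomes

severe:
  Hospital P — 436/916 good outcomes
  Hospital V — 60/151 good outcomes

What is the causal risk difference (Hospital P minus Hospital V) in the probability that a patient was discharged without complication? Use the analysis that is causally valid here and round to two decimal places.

+0.14

The stratified and pooled comparisons disagree (Hospital P wins within each case severity; Hospital V wins overall), so the answer turns on the causal role of case severity.
Case severity differs across hospitals for reasons unrelated to any effect of the hospital itself, and it separately predicts the outcome — a classic confounder. We must compare within case severity levels.
Adjusting over the population distribution of case severity: 0.333·(0.947−0.809) + 0.333·(0.741−0.535) + 0.333·(0.476−0.397) = +0.141.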